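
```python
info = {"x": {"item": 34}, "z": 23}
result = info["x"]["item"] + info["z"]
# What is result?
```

Trace (tracking result):
info = {'x': {'item': 34}, 'z': 23}  # -> info = {'x': {'item': 34}, 'z': 23}
result = info['x']['item'] + info['z']  # -> result = 57

Answer: 57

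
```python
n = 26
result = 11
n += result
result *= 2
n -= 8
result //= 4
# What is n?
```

Answer: 29

Derivation:
Trace (tracking n):
n = 26  # -> n = 26
result = 11  # -> result = 11
n += result  # -> n = 37
result *= 2  # -> result = 22
n -= 8  # -> n = 29
result //= 4  # -> result = 5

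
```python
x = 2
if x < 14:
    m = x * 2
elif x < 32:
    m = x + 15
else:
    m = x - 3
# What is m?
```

Answer: 4

Derivation:
Trace (tracking m):
x = 2  # -> x = 2
if x < 14:  # condition is True
    m = x * 2  # -> m = 4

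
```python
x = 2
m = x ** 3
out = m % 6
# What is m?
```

Answer: 8

Derivation:
Trace (tracking m):
x = 2  # -> x = 2
m = x ** 3  # -> m = 8
out = m % 6  # -> out = 2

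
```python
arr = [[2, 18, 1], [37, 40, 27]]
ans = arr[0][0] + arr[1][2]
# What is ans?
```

Answer: 29

Derivation:
Trace (tracking ans):
arr = [[2, 18, 1], [37, 40, 27]]  # -> arr = [[2, 18, 1], [37, 40, 27]]
ans = arr[0][0] + arr[1][2]  # -> ans = 29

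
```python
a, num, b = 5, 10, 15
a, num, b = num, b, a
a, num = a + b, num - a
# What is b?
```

Answer: 5

Derivation:
Trace (tracking b):
a, num, b = (5, 10, 15)  # -> a = 5, num = 10, b = 15
a, num, b = (num, b, a)  # -> a = 10, num = 15, b = 5
a, num = (a + b, num - a)  # -> a = 15, num = 5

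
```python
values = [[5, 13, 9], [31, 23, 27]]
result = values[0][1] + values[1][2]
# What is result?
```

Answer: 40

Derivation:
Trace (tracking result):
values = [[5, 13, 9], [31, 23, 27]]  # -> values = [[5, 13, 9], [31, 23, 27]]
result = values[0][1] + values[1][2]  # -> result = 40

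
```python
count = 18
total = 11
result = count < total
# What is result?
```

Answer: False

Derivation:
Trace (tracking result):
count = 18  # -> count = 18
total = 11  # -> total = 11
result = count < total  # -> result = False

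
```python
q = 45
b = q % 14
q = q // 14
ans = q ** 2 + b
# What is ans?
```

Answer: 12

Derivation:
Trace (tracking ans):
q = 45  # -> q = 45
b = q % 14  # -> b = 3
q = q // 14  # -> q = 3
ans = q ** 2 + b  # -> ans = 12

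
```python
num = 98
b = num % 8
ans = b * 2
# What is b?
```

Answer: 2

Derivation:
Trace (tracking b):
num = 98  # -> num = 98
b = num % 8  # -> b = 2
ans = b * 2  # -> ans = 4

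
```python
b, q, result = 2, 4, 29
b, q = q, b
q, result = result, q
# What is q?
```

Trace (tracking q):
b, q, result = (2, 4, 29)  # -> b = 2, q = 4, result = 29
b, q = (q, b)  # -> b = 4, q = 2
q, result = (result, q)  # -> q = 29, result = 2

Answer: 29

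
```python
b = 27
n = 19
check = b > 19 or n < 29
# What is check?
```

Trace (tracking check):
b = 27  # -> b = 27
n = 19  # -> n = 19
check = b > 19 or n < 29  # -> check = True

Answer: True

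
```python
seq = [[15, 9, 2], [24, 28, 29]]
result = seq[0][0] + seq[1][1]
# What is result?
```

Trace (tracking result):
seq = [[15, 9, 2], [24, 28, 29]]  # -> seq = [[15, 9, 2], [24, 28, 29]]
result = seq[0][0] + seq[1][1]  # -> result = 43

Answer: 43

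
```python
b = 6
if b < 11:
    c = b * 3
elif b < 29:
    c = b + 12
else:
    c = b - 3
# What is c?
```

Answer: 18

Derivation:
Trace (tracking c):
b = 6  # -> b = 6
if b < 11:  # condition is True
    c = b * 3  # -> c = 18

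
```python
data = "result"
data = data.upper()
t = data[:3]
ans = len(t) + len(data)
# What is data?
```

Trace (tracking data):
data = 'result'  # -> data = 'result'
data = data.upper()  # -> data = 'RESULT'
t = data[:3]  # -> t = 'RES'
ans = len(t) + len(data)  # -> ans = 9

Answer: 'RESULT'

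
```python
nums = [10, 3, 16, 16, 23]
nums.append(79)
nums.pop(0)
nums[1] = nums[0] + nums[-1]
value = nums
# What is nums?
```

Trace (tracking nums):
nums = [10, 3, 16, 16, 23]  # -> nums = [10, 3, 16, 16, 23]
nums.append(79)  # -> nums = [10, 3, 16, 16, 23, 79]
nums.pop(0)  # -> nums = [3, 16, 16, 23, 79]
nums[1] = nums[0] + nums[-1]  # -> nums = [3, 82, 16, 23, 79]
value = nums  # -> value = [3, 82, 16, 23, 79]

Answer: [3, 82, 16, 23, 79]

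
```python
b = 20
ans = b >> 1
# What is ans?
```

Trace (tracking ans):
b = 20  # -> b = 20
ans = b >> 1  # -> ans = 10

Answer: 10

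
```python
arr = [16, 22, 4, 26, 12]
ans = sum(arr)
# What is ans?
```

Answer: 80

Derivation:
Trace (tracking ans):
arr = [16, 22, 4, 26, 12]  # -> arr = [16, 22, 4, 26, 12]
ans = sum(arr)  # -> ans = 80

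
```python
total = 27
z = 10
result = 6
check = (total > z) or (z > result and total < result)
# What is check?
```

Answer: True

Derivation:
Trace (tracking check):
total = 27  # -> total = 27
z = 10  # -> z = 10
result = 6  # -> result = 6
check = total > z or (z > result and total < result)  # -> check = True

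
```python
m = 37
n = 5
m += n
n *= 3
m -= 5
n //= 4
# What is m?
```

Trace (tracking m):
m = 37  # -> m = 37
n = 5  # -> n = 5
m += n  # -> m = 42
n *= 3  # -> n = 15
m -= 5  # -> m = 37
n //= 4  # -> n = 3

Answer: 37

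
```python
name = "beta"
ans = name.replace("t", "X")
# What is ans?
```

Trace (tracking ans):
name = 'beta'  # -> name = 'beta'
ans = name.replace('t', 'X')  # -> ans = 'beXa'

Answer: 'beXa'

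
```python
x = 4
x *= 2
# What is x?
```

Answer: 8

Derivation:
Trace (tracking x):
x = 4  # -> x = 4
x *= 2  # -> x = 8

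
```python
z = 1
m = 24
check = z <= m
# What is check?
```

Trace (tracking check):
z = 1  # -> z = 1
m = 24  # -> m = 24
check = z <= m  # -> check = True

Answer: True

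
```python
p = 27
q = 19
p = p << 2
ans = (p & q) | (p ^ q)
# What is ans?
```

Answer: 127

Derivation:
Trace (tracking ans):
p = 27  # -> p = 27
q = 19  # -> q = 19
p = p << 2  # -> p = 108
ans = p & q | p ^ q  # -> ans = 127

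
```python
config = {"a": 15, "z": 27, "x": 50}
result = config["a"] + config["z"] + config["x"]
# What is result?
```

Answer: 92

Derivation:
Trace (tracking result):
config = {'a': 15, 'z': 27, 'x': 50}  # -> config = {'a': 15, 'z': 27, 'x': 50}
result = config['a'] + config['z'] + config['x']  # -> result = 92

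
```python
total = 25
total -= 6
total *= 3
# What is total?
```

Answer: 57

Derivation:
Trace (tracking total):
total = 25  # -> total = 25
total -= 6  # -> total = 19
total *= 3  # -> total = 57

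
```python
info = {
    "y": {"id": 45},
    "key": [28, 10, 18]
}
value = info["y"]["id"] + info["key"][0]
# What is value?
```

Answer: 73

Derivation:
Trace (tracking value):
info = {'y': {'id': 45}, 'key': [28, 10, 18]}  # -> info = {'y': {'id': 45}, 'key': [28, 10, 18]}
value = info['y']['id'] + info['key'][0]  # -> value = 73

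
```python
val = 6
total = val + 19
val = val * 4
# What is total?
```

Trace (tracking total):
val = 6  # -> val = 6
total = val + 19  # -> total = 25
val = val * 4  # -> val = 24

Answer: 25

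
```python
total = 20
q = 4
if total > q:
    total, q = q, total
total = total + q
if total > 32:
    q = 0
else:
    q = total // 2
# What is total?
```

Trace (tracking total):
total = 20  # -> total = 20
q = 4  # -> q = 4
if total > q:  # condition is True
    total, q = (q, total)  # -> total = 4, q = 20
total = total + q  # -> total = 24
if total > 32:  # condition is False
else:
    q = total // 2  # -> q = 12

Answer: 24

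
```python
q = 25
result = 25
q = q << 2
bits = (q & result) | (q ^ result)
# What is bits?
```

Answer: 125

Derivation:
Trace (tracking bits):
q = 25  # -> q = 25
result = 25  # -> result = 25
q = q << 2  # -> q = 100
bits = q & result | q ^ result  # -> bits = 125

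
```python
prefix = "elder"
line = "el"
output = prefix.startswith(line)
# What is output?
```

Answer: True

Derivation:
Trace (tracking output):
prefix = 'elder'  # -> prefix = 'elder'
line = 'el'  # -> line = 'el'
output = prefix.startswith(line)  # -> output = True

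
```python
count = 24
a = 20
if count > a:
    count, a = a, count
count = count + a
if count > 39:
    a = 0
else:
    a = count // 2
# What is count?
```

Trace (tracking count):
count = 24  # -> count = 24
a = 20  # -> a = 20
if count > a:  # condition is True
    count, a = (a, count)  # -> count = 20, a = 24
count = count + a  # -> count = 44
if count > 39:  # condition is True
    a = 0  # -> a = 0

Answer: 44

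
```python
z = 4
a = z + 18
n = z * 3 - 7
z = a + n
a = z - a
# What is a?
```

Answer: 5

Derivation:
Trace (tracking a):
z = 4  # -> z = 4
a = z + 18  # -> a = 22
n = z * 3 - 7  # -> n = 5
z = a + n  # -> z = 27
a = z - a  # -> a = 5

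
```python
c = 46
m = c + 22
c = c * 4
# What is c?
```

Trace (tracking c):
c = 46  # -> c = 46
m = c + 22  # -> m = 68
c = c * 4  # -> c = 184

Answer: 184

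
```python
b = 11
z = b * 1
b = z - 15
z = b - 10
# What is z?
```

Answer: -14

Derivation:
Trace (tracking z):
b = 11  # -> b = 11
z = b * 1  # -> z = 11
b = z - 15  # -> b = -4
z = b - 10  # -> z = -14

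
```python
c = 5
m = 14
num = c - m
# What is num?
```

Trace (tracking num):
c = 5  # -> c = 5
m = 14  # -> m = 14
num = c - m  # -> num = -9

Answer: -9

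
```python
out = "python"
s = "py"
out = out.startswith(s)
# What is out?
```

Answer: True

Derivation:
Trace (tracking out):
out = 'python'  # -> out = 'python'
s = 'py'  # -> s = 'py'
out = out.startswith(s)  # -> out = True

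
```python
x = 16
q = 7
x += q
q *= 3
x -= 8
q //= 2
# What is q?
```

Trace (tracking q):
x = 16  # -> x = 16
q = 7  # -> q = 7
x += q  # -> x = 23
q *= 3  # -> q = 21
x -= 8  # -> x = 15
q //= 2  # -> q = 10

Answer: 10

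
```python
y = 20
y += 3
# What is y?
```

Trace (tracking y):
y = 20  # -> y = 20
y += 3  # -> y = 23

Answer: 23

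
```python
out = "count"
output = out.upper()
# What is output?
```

Trace (tracking output):
out = 'count'  # -> out = 'count'
output = out.upper()  # -> output = 'COUNT'

Answer: 'COUNT'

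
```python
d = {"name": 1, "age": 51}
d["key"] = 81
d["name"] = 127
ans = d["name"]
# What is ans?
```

Trace (tracking ans):
d = {'name': 1, 'age': 51}  # -> d = {'name': 1, 'age': 51}
d['key'] = 81  # -> d = {'name': 1, 'age': 51, 'key': 81}
d['name'] = 127  # -> d = {'name': 127, 'age': 51, 'key': 81}
ans = d['name']  # -> ans = 127

Answer: 127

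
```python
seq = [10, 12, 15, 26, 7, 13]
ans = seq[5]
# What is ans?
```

Trace (tracking ans):
seq = [10, 12, 15, 26, 7, 13]  # -> seq = [10, 12, 15, 26, 7, 13]
ans = seq[5]  # -> ans = 13

Answer: 13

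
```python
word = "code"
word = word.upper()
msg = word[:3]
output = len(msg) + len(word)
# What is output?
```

Trace (tracking output):
word = 'code'  # -> word = 'code'
word = word.upper()  # -> word = 'CODE'
msg = word[:3]  # -> msg = 'COD'
output = len(msg) + len(word)  # -> output = 7

Answer: 7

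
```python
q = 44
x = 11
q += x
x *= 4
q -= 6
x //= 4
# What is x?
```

Answer: 11

Derivation:
Trace (tracking x):
q = 44  # -> q = 44
x = 11  # -> x = 11
q += x  # -> q = 55
x *= 4  # -> x = 44
q -= 6  # -> q = 49
x //= 4  # -> x = 11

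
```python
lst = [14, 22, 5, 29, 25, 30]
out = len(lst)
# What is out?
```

Trace (tracking out):
lst = [14, 22, 5, 29, 25, 30]  # -> lst = [14, 22, 5, 29, 25, 30]
out = len(lst)  # -> out = 6

Answer: 6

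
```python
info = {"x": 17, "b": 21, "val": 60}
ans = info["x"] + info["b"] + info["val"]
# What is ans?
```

Answer: 98

Derivation:
Trace (tracking ans):
info = {'x': 17, 'b': 21, 'val': 60}  # -> info = {'x': 17, 'b': 21, 'val': 60}
ans = info['x'] + info['b'] + info['val']  # -> ans = 98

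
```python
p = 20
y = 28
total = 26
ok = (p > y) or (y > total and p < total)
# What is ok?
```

Answer: True

Derivation:
Trace (tracking ok):
p = 20  # -> p = 20
y = 28  # -> y = 28
total = 26  # -> total = 26
ok = p > y or (y > total and p < total)  # -> ok = True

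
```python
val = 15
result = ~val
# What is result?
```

Trace (tracking result):
val = 15  # -> val = 15
result = ~val  # -> result = -16

Answer: -16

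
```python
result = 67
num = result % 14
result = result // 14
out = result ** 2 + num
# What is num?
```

Answer: 11

Derivation:
Trace (tracking num):
result = 67  # -> result = 67
num = result % 14  # -> num = 11
result = result // 14  # -> result = 4
out = result ** 2 + num  # -> out = 27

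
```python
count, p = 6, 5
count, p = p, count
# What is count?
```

Answer: 5

Derivation:
Trace (tracking count):
count, p = (6, 5)  # -> count = 6, p = 5
count, p = (p, count)  # -> count = 5, p = 6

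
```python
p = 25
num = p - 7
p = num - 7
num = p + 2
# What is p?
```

Trace (tracking p):
p = 25  # -> p = 25
num = p - 7  # -> num = 18
p = num - 7  # -> p = 11
num = p + 2  # -> num = 13

Answer: 11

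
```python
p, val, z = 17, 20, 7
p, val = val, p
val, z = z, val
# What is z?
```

Answer: 17

Derivation:
Trace (tracking z):
p, val, z = (17, 20, 7)  # -> p = 17, val = 20, z = 7
p, val = (val, p)  # -> p = 20, val = 17
val, z = (z, val)  # -> val = 7, z = 17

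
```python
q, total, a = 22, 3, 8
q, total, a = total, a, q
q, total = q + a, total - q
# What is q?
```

Trace (tracking q):
q, total, a = (22, 3, 8)  # -> q = 22, total = 3, a = 8
q, total, a = (total, a, q)  # -> q = 3, total = 8, a = 22
q, total = (q + a, total - q)  # -> q = 25, total = 5

Answer: 25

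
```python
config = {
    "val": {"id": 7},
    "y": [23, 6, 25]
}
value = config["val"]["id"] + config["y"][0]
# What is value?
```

Answer: 30

Derivation:
Trace (tracking value):
config = {'val': {'id': 7}, 'y': [23, 6, 25]}  # -> config = {'val': {'id': 7}, 'y': [23, 6, 25]}
value = config['val']['id'] + config['y'][0]  # -> value = 30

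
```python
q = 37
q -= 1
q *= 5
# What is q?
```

Trace (tracking q):
q = 37  # -> q = 37
q -= 1  # -> q = 36
q *= 5  # -> q = 180

Answer: 180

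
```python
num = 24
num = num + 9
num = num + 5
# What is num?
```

Trace (tracking num):
num = 24  # -> num = 24
num = num + 9  # -> num = 33
num = num + 5  # -> num = 38

Answer: 38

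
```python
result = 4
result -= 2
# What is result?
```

Answer: 2

Derivation:
Trace (tracking result):
result = 4  # -> result = 4
result -= 2  # -> result = 2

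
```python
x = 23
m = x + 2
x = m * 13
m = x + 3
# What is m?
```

Trace (tracking m):
x = 23  # -> x = 23
m = x + 2  # -> m = 25
x = m * 13  # -> x = 325
m = x + 3  # -> m = 328

Answer: 328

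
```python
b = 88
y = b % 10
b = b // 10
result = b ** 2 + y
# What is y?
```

Trace (tracking y):
b = 88  # -> b = 88
y = b % 10  # -> y = 8
b = b // 10  # -> b = 8
result = b ** 2 + y  # -> result = 72

Answer: 8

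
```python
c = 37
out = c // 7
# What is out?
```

Trace (tracking out):
c = 37  # -> c = 37
out = c // 7  # -> out = 5

Answer: 5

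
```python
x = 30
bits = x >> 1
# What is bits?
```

Answer: 15

Derivation:
Trace (tracking bits):
x = 30  # -> x = 30
bits = x >> 1  # -> bits = 15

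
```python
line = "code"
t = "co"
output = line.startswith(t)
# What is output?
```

Answer: True

Derivation:
Trace (tracking output):
line = 'code'  # -> line = 'code'
t = 'co'  # -> t = 'co'
output = line.startswith(t)  # -> output = True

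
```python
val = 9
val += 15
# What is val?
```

Answer: 24

Derivation:
Trace (tracking val):
val = 9  # -> val = 9
val += 15  # -> val = 24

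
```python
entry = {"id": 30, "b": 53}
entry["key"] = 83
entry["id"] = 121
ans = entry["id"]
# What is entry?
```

Trace (tracking entry):
entry = {'id': 30, 'b': 53}  # -> entry = {'id': 30, 'b': 53}
entry['key'] = 83  # -> entry = {'id': 30, 'b': 53, 'key': 83}
entry['id'] = 121  # -> entry = {'id': 121, 'b': 53, 'key': 83}
ans = entry['id']  # -> ans = 121

Answer: {'id': 121, 'b': 53, 'key': 83}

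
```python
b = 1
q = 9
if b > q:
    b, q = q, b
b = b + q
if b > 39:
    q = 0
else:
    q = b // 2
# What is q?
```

Answer: 5

Derivation:
Trace (tracking q):
b = 1  # -> b = 1
q = 9  # -> q = 9
if b > q:  # condition is False
b = b + q  # -> b = 10
if b > 39:  # condition is False
else:
    q = b // 2  # -> q = 5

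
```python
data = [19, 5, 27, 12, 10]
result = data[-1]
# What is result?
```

Trace (tracking result):
data = [19, 5, 27, 12, 10]  # -> data = [19, 5, 27, 12, 10]
result = data[-1]  # -> result = 10

Answer: 10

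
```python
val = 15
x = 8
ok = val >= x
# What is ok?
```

Answer: True

Derivation:
Trace (tracking ok):
val = 15  # -> val = 15
x = 8  # -> x = 8
ok = val >= x  # -> ok = True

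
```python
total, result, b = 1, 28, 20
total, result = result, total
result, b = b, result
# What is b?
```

Answer: 1

Derivation:
Trace (tracking b):
total, result, b = (1, 28, 20)  # -> total = 1, result = 28, b = 20
total, result = (result, total)  # -> total = 28, result = 1
result, b = (b, result)  # -> result = 20, b = 1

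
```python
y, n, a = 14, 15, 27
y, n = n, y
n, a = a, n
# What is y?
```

Answer: 15

Derivation:
Trace (tracking y):
y, n, a = (14, 15, 27)  # -> y = 14, n = 15, a = 27
y, n = (n, y)  # -> y = 15, n = 14
n, a = (a, n)  # -> n = 27, a = 14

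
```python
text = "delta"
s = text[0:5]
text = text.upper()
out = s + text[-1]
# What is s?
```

Answer: 'delta'

Derivation:
Trace (tracking s):
text = 'delta'  # -> text = 'delta'
s = text[0:5]  # -> s = 'delta'
text = text.upper()  # -> text = 'DELTA'
out = s + text[-1]  # -> out = 'deltaA'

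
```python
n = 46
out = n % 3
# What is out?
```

Trace (tracking out):
n = 46  # -> n = 46
out = n % 3  # -> out = 1

Answer: 1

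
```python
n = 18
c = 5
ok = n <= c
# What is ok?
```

Answer: False

Derivation:
Trace (tracking ok):
n = 18  # -> n = 18
c = 5  # -> c = 5
ok = n <= c  # -> ok = False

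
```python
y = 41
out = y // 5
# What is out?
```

Trace (tracking out):
y = 41  # -> y = 41
out = y // 5  # -> out = 8

Answer: 8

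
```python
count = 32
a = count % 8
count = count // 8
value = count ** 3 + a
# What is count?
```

Answer: 4

Derivation:
Trace (tracking count):
count = 32  # -> count = 32
a = count % 8  # -> a = 0
count = count // 8  # -> count = 4
value = count ** 3 + a  # -> value = 64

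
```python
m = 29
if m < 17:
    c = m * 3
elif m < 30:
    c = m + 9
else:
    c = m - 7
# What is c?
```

Answer: 38

Derivation:
Trace (tracking c):
m = 29  # -> m = 29
if m < 17:  # condition is False
elif m < 30:  # condition is True
    c = m + 9  # -> c = 38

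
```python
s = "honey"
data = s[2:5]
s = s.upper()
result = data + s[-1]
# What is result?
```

Answer: 'neyY'

Derivation:
Trace (tracking result):
s = 'honey'  # -> s = 'honey'
data = s[2:5]  # -> data = 'ney'
s = s.upper()  # -> s = 'HONEY'
result = data + s[-1]  # -> result = 'neyY'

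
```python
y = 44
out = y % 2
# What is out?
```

Answer: 0

Derivation:
Trace (tracking out):
y = 44  # -> y = 44
out = y % 2  # -> out = 0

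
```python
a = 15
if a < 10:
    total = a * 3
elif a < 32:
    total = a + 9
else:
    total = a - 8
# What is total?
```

Answer: 24

Derivation:
Trace (tracking total):
a = 15  # -> a = 15
if a < 10:  # condition is False
elif a < 32:  # condition is True
    total = a + 9  # -> total = 24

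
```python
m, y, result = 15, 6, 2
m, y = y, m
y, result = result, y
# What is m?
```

Trace (tracking m):
m, y, result = (15, 6, 2)  # -> m = 15, y = 6, result = 2
m, y = (y, m)  # -> m = 6, y = 15
y, result = (result, y)  # -> y = 2, result = 15

Answer: 6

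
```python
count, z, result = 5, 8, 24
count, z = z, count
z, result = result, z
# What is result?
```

Trace (tracking result):
count, z, result = (5, 8, 24)  # -> count = 5, z = 8, result = 24
count, z = (z, count)  # -> count = 8, z = 5
z, result = (result, z)  # -> z = 24, result = 5

Answer: 5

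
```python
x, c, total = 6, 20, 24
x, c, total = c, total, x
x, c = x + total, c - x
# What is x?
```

Answer: 26

Derivation:
Trace (tracking x):
x, c, total = (6, 20, 24)  # -> x = 6, c = 20, total = 24
x, c, total = (c, total, x)  # -> x = 20, c = 24, total = 6
x, c = (x + total, c - x)  # -> x = 26, c = 4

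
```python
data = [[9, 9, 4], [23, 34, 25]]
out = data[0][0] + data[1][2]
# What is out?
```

Answer: 34

Derivation:
Trace (tracking out):
data = [[9, 9, 4], [23, 34, 25]]  # -> data = [[9, 9, 4], [23, 34, 25]]
out = data[0][0] + data[1][2]  # -> out = 34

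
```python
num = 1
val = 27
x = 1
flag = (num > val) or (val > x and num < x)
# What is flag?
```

Trace (tracking flag):
num = 1  # -> num = 1
val = 27  # -> val = 27
x = 1  # -> x = 1
flag = num > val or (val > x and num < x)  # -> flag = False

Answer: False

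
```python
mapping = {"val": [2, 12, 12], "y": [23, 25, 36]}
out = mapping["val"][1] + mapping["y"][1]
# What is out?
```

Trace (tracking out):
mapping = {'val': [2, 12, 12], 'y': [23, 25, 36]}  # -> mapping = {'val': [2, 12, 12], 'y': [23, 25, 36]}
out = mapping['val'][1] + mapping['y'][1]  # -> out = 37

Answer: 37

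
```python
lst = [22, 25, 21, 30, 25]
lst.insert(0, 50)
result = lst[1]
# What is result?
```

Trace (tracking result):
lst = [22, 25, 21, 30, 25]  # -> lst = [22, 25, 21, 30, 25]
lst.insert(0, 50)  # -> lst = [50, 22, 25, 21, 30, 25]
result = lst[1]  # -> result = 22

Answer: 22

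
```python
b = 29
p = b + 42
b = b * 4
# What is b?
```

Trace (tracking b):
b = 29  # -> b = 29
p = b + 42  # -> p = 71
b = b * 4  # -> b = 116

Answer: 116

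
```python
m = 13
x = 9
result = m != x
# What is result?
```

Trace (tracking result):
m = 13  # -> m = 13
x = 9  # -> x = 9
result = m != x  # -> result = True

Answer: True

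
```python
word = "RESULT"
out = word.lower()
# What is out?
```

Trace (tracking out):
word = 'RESULT'  # -> word = 'RESULT'
out = word.lower()  # -> out = 'result'

Answer: 'result'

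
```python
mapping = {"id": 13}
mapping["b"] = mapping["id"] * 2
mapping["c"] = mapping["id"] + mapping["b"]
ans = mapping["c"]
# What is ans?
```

Answer: 39

Derivation:
Trace (tracking ans):
mapping = {'id': 13}  # -> mapping = {'id': 13}
mapping['b'] = mapping['id'] * 2  # -> mapping = {'id': 13, 'b': 26}
mapping['c'] = mapping['id'] + mapping['b']  # -> mapping = {'id': 13, 'b': 26, 'c': 39}
ans = mapping['c']  # -> ans = 39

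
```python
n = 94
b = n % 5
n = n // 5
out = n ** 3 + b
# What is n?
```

Trace (tracking n):
n = 94  # -> n = 94
b = n % 5  # -> b = 4
n = n // 5  # -> n = 18
out = n ** 3 + b  # -> out = 5836

Answer: 18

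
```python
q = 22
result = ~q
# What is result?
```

Trace (tracking result):
q = 22  # -> q = 22
result = ~q  # -> result = -23

Answer: -23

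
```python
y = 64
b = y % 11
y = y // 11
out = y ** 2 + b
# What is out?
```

Trace (tracking out):
y = 64  # -> y = 64
b = y % 11  # -> b = 9
y = y // 11  # -> y = 5
out = y ** 2 + b  # -> out = 34

Answer: 34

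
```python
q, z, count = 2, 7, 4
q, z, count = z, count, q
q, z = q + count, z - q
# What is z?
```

Trace (tracking z):
q, z, count = (2, 7, 4)  # -> q = 2, z = 7, count = 4
q, z, count = (z, count, q)  # -> q = 7, z = 4, count = 2
q, z = (q + count, z - q)  # -> q = 9, z = -3

Answer: -3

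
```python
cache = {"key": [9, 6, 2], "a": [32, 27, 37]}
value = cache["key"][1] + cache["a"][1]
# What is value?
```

Trace (tracking value):
cache = {'key': [9, 6, 2], 'a': [32, 27, 37]}  # -> cache = {'key': [9, 6, 2], 'a': [32, 27, 37]}
value = cache['key'][1] + cache['a'][1]  # -> value = 33

Answer: 33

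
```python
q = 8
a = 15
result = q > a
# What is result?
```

Trace (tracking result):
q = 8  # -> q = 8
a = 15  # -> a = 15
result = q > a  # -> result = False

Answer: False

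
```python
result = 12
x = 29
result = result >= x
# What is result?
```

Trace (tracking result):
result = 12  # -> result = 12
x = 29  # -> x = 29
result = result >= x  # -> result = False

Answer: False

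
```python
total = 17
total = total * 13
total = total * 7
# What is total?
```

Trace (tracking total):
total = 17  # -> total = 17
total = total * 13  # -> total = 221
total = total * 7  # -> total = 1547

Answer: 1547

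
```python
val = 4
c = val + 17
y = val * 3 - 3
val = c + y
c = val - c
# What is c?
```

Answer: 9

Derivation:
Trace (tracking c):
val = 4  # -> val = 4
c = val + 17  # -> c = 21
y = val * 3 - 3  # -> y = 9
val = c + y  # -> val = 30
c = val - c  # -> c = 9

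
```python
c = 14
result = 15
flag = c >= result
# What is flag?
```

Answer: False

Derivation:
Trace (tracking flag):
c = 14  # -> c = 14
result = 15  # -> result = 15
flag = c >= result  # -> flag = False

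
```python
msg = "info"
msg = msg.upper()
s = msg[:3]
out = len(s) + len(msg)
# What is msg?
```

Answer: 'INFO'

Derivation:
Trace (tracking msg):
msg = 'info'  # -> msg = 'info'
msg = msg.upper()  # -> msg = 'INFO'
s = msg[:3]  # -> s = 'INF'
out = len(s) + len(msg)  # -> out = 7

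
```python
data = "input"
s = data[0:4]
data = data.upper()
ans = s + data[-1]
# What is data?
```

Answer: 'INPUT'

Derivation:
Trace (tracking data):
data = 'input'  # -> data = 'input'
s = data[0:4]  # -> s = 'inpu'
data = data.upper()  # -> data = 'INPUT'
ans = s + data[-1]  # -> ans = 'inpuT'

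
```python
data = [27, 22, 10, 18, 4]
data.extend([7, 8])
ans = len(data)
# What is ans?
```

Trace (tracking ans):
data = [27, 22, 10, 18, 4]  # -> data = [27, 22, 10, 18, 4]
data.extend([7, 8])  # -> data = [27, 22, 10, 18, 4, 7, 8]
ans = len(data)  # -> ans = 7

Answer: 7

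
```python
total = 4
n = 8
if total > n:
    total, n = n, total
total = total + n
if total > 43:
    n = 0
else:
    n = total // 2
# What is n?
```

Trace (tracking n):
total = 4  # -> total = 4
n = 8  # -> n = 8
if total > n:  # condition is False
total = total + n  # -> total = 12
if total > 43:  # condition is False
else:
    n = total // 2  # -> n = 6

Answer: 6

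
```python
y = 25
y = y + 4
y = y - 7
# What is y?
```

Answer: 22

Derivation:
Trace (tracking y):
y = 25  # -> y = 25
y = y + 4  # -> y = 29
y = y - 7  # -> y = 22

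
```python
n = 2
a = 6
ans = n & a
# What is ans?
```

Trace (tracking ans):
n = 2  # -> n = 2
a = 6  # -> a = 6
ans = n & a  # -> ans = 2

Answer: 2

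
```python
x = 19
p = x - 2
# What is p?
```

Answer: 17

Derivation:
Trace (tracking p):
x = 19  # -> x = 19
p = x - 2  # -> p = 17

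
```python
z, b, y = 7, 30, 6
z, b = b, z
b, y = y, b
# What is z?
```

Answer: 30

Derivation:
Trace (tracking z):
z, b, y = (7, 30, 6)  # -> z = 7, b = 30, y = 6
z, b = (b, z)  # -> z = 30, b = 7
b, y = (y, b)  # -> b = 6, y = 7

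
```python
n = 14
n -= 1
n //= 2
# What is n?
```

Answer: 6

Derivation:
Trace (tracking n):
n = 14  # -> n = 14
n -= 1  # -> n = 13
n //= 2  # -> n = 6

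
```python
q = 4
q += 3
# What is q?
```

Trace (tracking q):
q = 4  # -> q = 4
q += 3  # -> q = 7

Answer: 7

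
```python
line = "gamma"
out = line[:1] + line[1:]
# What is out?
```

Answer: 'gamma'

Derivation:
Trace (tracking out):
line = 'gamma'  # -> line = 'gamma'
out = line[:1] + line[1:]  # -> out = 'gamma'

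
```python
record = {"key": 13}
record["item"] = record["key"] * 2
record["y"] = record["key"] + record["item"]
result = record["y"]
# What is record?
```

Trace (tracking record):
record = {'key': 13}  # -> record = {'key': 13}
record['item'] = record['key'] * 2  # -> record = {'key': 13, 'item': 26}
record['y'] = record['key'] + record['item']  # -> record = {'key': 13, 'item': 26, 'y': 39}
result = record['y']  # -> result = 39

Answer: {'key': 13, 'item': 26, 'y': 39}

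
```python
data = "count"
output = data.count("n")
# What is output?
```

Answer: 1

Derivation:
Trace (tracking output):
data = 'count'  # -> data = 'count'
output = data.count('n')  # -> output = 1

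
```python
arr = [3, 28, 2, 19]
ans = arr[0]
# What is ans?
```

Answer: 3

Derivation:
Trace (tracking ans):
arr = [3, 28, 2, 19]  # -> arr = [3, 28, 2, 19]
ans = arr[0]  # -> ans = 3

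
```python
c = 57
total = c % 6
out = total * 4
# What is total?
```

Answer: 3

Derivation:
Trace (tracking total):
c = 57  # -> c = 57
total = c % 6  # -> total = 3
out = total * 4  # -> out = 12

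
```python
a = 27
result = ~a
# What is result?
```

Answer: -28

Derivation:
Trace (tracking result):
a = 27  # -> a = 27
result = ~a  # -> result = -28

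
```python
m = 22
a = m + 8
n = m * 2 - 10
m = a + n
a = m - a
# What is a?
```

Answer: 34

Derivation:
Trace (tracking a):
m = 22  # -> m = 22
a = m + 8  # -> a = 30
n = m * 2 - 10  # -> n = 34
m = a + n  # -> m = 64
a = m - a  # -> a = 34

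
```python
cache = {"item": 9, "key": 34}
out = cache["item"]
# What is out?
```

Answer: 9

Derivation:
Trace (tracking out):
cache = {'item': 9, 'key': 34}  # -> cache = {'item': 9, 'key': 34}
out = cache['item']  # -> out = 9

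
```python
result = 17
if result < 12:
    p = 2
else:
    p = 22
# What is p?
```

Answer: 22

Derivation:
Trace (tracking p):
result = 17  # -> result = 17
if result < 12:  # condition is False
else:
    p = 22  # -> p = 22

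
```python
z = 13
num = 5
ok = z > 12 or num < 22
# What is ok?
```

Trace (tracking ok):
z = 13  # -> z = 13
num = 5  # -> num = 5
ok = z > 12 or num < 22  # -> ok = True

Answer: True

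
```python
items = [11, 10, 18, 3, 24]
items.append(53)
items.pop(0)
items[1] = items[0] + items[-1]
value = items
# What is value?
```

Answer: [10, 63, 3, 24, 53]

Derivation:
Trace (tracking value):
items = [11, 10, 18, 3, 24]  # -> items = [11, 10, 18, 3, 24]
items.append(53)  # -> items = [11, 10, 18, 3, 24, 53]
items.pop(0)  # -> items = [10, 18, 3, 24, 53]
items[1] = items[0] + items[-1]  # -> items = [10, 63, 3, 24, 53]
value = items  # -> value = [10, 63, 3, 24, 53]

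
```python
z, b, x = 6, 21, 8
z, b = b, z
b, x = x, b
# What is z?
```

Answer: 21

Derivation:
Trace (tracking z):
z, b, x = (6, 21, 8)  # -> z = 6, b = 21, x = 8
z, b = (b, z)  # -> z = 21, b = 6
b, x = (x, b)  # -> b = 8, x = 6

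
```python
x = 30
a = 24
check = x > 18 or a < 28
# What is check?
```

Answer: True

Derivation:
Trace (tracking check):
x = 30  # -> x = 30
a = 24  # -> a = 24
check = x > 18 or a < 28  # -> check = True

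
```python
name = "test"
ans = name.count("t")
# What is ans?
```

Answer: 2

Derivation:
Trace (tracking ans):
name = 'test'  # -> name = 'test'
ans = name.count('t')  # -> ans = 2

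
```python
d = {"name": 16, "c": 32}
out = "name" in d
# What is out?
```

Answer: True

Derivation:
Trace (tracking out):
d = {'name': 16, 'c': 32}  # -> d = {'name': 16, 'c': 32}
out = 'name' in d  # -> out = True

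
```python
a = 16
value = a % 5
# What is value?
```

Trace (tracking value):
a = 16  # -> a = 16
value = a % 5  # -> value = 1

Answer: 1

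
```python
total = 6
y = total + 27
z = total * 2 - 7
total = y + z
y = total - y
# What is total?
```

Trace (tracking total):
total = 6  # -> total = 6
y = total + 27  # -> y = 33
z = total * 2 - 7  # -> z = 5
total = y + z  # -> total = 38
y = total - y  # -> y = 5

Answer: 38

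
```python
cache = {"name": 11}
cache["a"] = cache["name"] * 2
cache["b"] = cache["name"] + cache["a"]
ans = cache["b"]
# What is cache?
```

Answer: {'name': 11, 'a': 22, 'b': 33}

Derivation:
Trace (tracking cache):
cache = {'name': 11}  # -> cache = {'name': 11}
cache['a'] = cache['name'] * 2  # -> cache = {'name': 11, 'a': 22}
cache['b'] = cache['name'] + cache['a']  # -> cache = {'name': 11, 'a': 22, 'b': 33}
ans = cache['b']  # -> ans = 33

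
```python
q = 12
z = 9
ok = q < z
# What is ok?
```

Answer: False

Derivation:
Trace (tracking ok):
q = 12  # -> q = 12
z = 9  # -> z = 9
ok = q < z  # -> ok = False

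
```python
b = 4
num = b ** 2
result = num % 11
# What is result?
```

Answer: 5

Derivation:
Trace (tracking result):
b = 4  # -> b = 4
num = b ** 2  # -> num = 16
result = num % 11  # -> result = 5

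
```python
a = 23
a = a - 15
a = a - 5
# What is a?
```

Answer: 3

Derivation:
Trace (tracking a):
a = 23  # -> a = 23
a = a - 15  # -> a = 8
a = a - 5  # -> a = 3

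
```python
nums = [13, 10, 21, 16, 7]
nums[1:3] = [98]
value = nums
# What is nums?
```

Trace (tracking nums):
nums = [13, 10, 21, 16, 7]  # -> nums = [13, 10, 21, 16, 7]
nums[1:3] = [98]  # -> nums = [13, 98, 16, 7]
value = nums  # -> value = [13, 98, 16, 7]

Answer: [13, 98, 16, 7]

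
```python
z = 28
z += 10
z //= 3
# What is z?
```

Trace (tracking z):
z = 28  # -> z = 28
z += 10  # -> z = 38
z //= 3  # -> z = 12

Answer: 12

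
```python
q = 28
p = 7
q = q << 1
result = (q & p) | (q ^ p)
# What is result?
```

Answer: 63

Derivation:
Trace (tracking result):
q = 28  # -> q = 28
p = 7  # -> p = 7
q = q << 1  # -> q = 56
result = q & p | q ^ p  # -> result = 63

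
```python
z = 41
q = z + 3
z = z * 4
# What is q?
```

Trace (tracking q):
z = 41  # -> z = 41
q = z + 3  # -> q = 44
z = z * 4  # -> z = 164

Answer: 44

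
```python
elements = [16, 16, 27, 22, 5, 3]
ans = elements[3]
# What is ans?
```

Answer: 22

Derivation:
Trace (tracking ans):
elements = [16, 16, 27, 22, 5, 3]  # -> elements = [16, 16, 27, 22, 5, 3]
ans = elements[3]  # -> ans = 22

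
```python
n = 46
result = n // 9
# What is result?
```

Answer: 5

Derivation:
Trace (tracking result):
n = 46  # -> n = 46
result = n // 9  # -> result = 5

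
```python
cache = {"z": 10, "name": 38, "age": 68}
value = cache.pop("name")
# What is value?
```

Trace (tracking value):
cache = {'z': 10, 'name': 38, 'age': 68}  # -> cache = {'z': 10, 'name': 38, 'age': 68}
value = cache.pop('name')  # -> value = 38

Answer: 38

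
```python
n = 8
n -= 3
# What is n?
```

Trace (tracking n):
n = 8  # -> n = 8
n -= 3  # -> n = 5

Answer: 5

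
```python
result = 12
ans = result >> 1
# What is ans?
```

Answer: 6

Derivation:
Trace (tracking ans):
result = 12  # -> result = 12
ans = result >> 1  # -> ans = 6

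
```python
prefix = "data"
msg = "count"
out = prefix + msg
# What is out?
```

Trace (tracking out):
prefix = 'data'  # -> prefix = 'data'
msg = 'count'  # -> msg = 'count'
out = prefix + msg  # -> out = 'datacount'

Answer: 'datacount'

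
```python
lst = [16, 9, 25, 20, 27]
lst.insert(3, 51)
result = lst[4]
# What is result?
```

Trace (tracking result):
lst = [16, 9, 25, 20, 27]  # -> lst = [16, 9, 25, 20, 27]
lst.insert(3, 51)  # -> lst = [16, 9, 25, 51, 20, 27]
result = lst[4]  # -> result = 20

Answer: 20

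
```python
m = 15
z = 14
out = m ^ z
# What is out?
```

Answer: 1

Derivation:
Trace (tracking out):
m = 15  # -> m = 15
z = 14  # -> z = 14
out = m ^ z  # -> out = 1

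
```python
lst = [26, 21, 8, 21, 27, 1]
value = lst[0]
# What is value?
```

Trace (tracking value):
lst = [26, 21, 8, 21, 27, 1]  # -> lst = [26, 21, 8, 21, 27, 1]
value = lst[0]  # -> value = 26

Answer: 26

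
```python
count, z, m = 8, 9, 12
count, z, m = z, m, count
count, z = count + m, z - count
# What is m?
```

Trace (tracking m):
count, z, m = (8, 9, 12)  # -> count = 8, z = 9, m = 12
count, z, m = (z, m, count)  # -> count = 9, z = 12, m = 8
count, z = (count + m, z - count)  # -> count = 17, z = 3

Answer: 8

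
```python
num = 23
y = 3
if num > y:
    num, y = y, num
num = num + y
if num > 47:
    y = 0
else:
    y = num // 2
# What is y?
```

Trace (tracking y):
num = 23  # -> num = 23
y = 3  # -> y = 3
if num > y:  # condition is True
    num, y = (y, num)  # -> num = 3, y = 23
num = num + y  # -> num = 26
if num > 47:  # condition is False
else:
    y = num // 2  # -> y = 13

Answer: 13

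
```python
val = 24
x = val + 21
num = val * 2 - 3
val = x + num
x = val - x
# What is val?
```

Trace (tracking val):
val = 24  # -> val = 24
x = val + 21  # -> x = 45
num = val * 2 - 3  # -> num = 45
val = x + num  # -> val = 90
x = val - x  # -> x = 45

Answer: 90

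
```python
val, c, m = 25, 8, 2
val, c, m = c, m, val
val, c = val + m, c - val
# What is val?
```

Trace (tracking val):
val, c, m = (25, 8, 2)  # -> val = 25, c = 8, m = 2
val, c, m = (c, m, val)  # -> val = 8, c = 2, m = 25
val, c = (val + m, c - val)  # -> val = 33, c = -6

Answer: 33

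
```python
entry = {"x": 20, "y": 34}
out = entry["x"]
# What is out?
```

Answer: 20

Derivation:
Trace (tracking out):
entry = {'x': 20, 'y': 34}  # -> entry = {'x': 20, 'y': 34}
out = entry['x']  # -> out = 20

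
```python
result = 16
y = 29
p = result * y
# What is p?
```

Trace (tracking p):
result = 16  # -> result = 16
y = 29  # -> y = 29
p = result * y  # -> p = 464

Answer: 464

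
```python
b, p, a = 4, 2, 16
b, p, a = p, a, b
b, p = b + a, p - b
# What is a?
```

Trace (tracking a):
b, p, a = (4, 2, 16)  # -> b = 4, p = 2, a = 16
b, p, a = (p, a, b)  # -> b = 2, p = 16, a = 4
b, p = (b + a, p - b)  # -> b = 6, p = 14

Answer: 4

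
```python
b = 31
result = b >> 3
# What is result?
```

Trace (tracking result):
b = 31  # -> b = 31
result = b >> 3  # -> result = 3

Answer: 3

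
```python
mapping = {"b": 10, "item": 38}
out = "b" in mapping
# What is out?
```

Answer: True

Derivation:
Trace (tracking out):
mapping = {'b': 10, 'item': 38}  # -> mapping = {'b': 10, 'item': 38}
out = 'b' in mapping  # -> out = True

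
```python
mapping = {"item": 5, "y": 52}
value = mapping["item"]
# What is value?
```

Answer: 5

Derivation:
Trace (tracking value):
mapping = {'item': 5, 'y': 52}  # -> mapping = {'item': 5, 'y': 52}
value = mapping['item']  # -> value = 5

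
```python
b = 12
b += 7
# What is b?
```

Answer: 19

Derivation:
Trace (tracking b):
b = 12  # -> b = 12
b += 7  # -> b = 19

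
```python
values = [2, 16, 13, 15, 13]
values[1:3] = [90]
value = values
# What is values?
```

Trace (tracking values):
values = [2, 16, 13, 15, 13]  # -> values = [2, 16, 13, 15, 13]
values[1:3] = [90]  # -> values = [2, 90, 15, 13]
value = values  # -> value = [2, 90, 15, 13]

Answer: [2, 90, 15, 13]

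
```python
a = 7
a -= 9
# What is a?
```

Trace (tracking a):
a = 7  # -> a = 7
a -= 9  # -> a = -2

Answer: -2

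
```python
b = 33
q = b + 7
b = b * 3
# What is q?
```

Trace (tracking q):
b = 33  # -> b = 33
q = b + 7  # -> q = 40
b = b * 3  # -> b = 99

Answer: 40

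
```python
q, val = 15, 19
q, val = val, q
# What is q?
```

Trace (tracking q):
q, val = (15, 19)  # -> q = 15, val = 19
q, val = (val, q)  # -> q = 19, val = 15

Answer: 19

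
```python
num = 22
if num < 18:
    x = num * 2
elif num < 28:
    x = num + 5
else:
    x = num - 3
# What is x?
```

Answer: 27

Derivation:
Trace (tracking x):
num = 22  # -> num = 22
if num < 18:  # condition is False
elif num < 28:  # condition is True
    x = num + 5  # -> x = 27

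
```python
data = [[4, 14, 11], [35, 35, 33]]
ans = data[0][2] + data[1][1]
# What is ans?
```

Trace (tracking ans):
data = [[4, 14, 11], [35, 35, 33]]  # -> data = [[4, 14, 11], [35, 35, 33]]
ans = data[0][2] + data[1][1]  # -> ans = 46

Answer: 46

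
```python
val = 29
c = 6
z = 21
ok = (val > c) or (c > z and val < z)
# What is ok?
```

Trace (tracking ok):
val = 29  # -> val = 29
c = 6  # -> c = 6
z = 21  # -> z = 21
ok = val > c or (c > z and val < z)  # -> ok = True

Answer: True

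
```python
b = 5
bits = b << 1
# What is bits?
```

Trace (tracking bits):
b = 5  # -> b = 5
bits = b << 1  # -> bits = 10

Answer: 10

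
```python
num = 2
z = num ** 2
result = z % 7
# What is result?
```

Trace (tracking result):
num = 2  # -> num = 2
z = num ** 2  # -> z = 4
result = z % 7  # -> result = 4

Answer: 4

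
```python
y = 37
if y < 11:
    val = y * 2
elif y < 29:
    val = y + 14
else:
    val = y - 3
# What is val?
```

Answer: 34

Derivation:
Trace (tracking val):
y = 37  # -> y = 37
if y < 11:  # condition is False
elif y < 29:  # condition is False
else:
    val = y - 3  # -> val = 34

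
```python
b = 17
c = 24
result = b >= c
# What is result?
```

Trace (tracking result):
b = 17  # -> b = 17
c = 24  # -> c = 24
result = b >= c  # -> result = False

Answer: False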